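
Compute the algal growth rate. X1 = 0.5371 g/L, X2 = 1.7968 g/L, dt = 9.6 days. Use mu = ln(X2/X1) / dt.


mu = ln(X2/X1) / dt
= ln(1.7968/0.5371) / 9.6
= 0.1258 per day

0.1258 per day


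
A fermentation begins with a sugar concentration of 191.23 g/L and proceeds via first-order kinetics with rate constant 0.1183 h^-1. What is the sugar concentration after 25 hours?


S = S0 * exp(-k * t)
S = 191.23 * exp(-0.1183 * 25)
S = 9.9341 g/L

9.9341 g/L


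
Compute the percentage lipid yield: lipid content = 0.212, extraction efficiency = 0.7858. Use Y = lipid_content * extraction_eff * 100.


Y = lipid_content * extraction_eff * 100
= 0.212 * 0.7858 * 100
= 16.6590%

16.6590%


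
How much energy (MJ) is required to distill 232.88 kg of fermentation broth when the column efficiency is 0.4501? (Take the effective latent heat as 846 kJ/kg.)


E = m * 846 / (eta * 1000)
= 232.88 * 846 / (0.4501 * 1000)
= 437.7171 MJ

437.7171 MJ


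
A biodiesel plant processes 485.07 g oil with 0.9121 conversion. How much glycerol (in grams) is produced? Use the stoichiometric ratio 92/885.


glycerol = oil * conv * (92/885)
= 485.07 * 0.9121 * 92 / 885
= 45.9930 g

45.9930 g


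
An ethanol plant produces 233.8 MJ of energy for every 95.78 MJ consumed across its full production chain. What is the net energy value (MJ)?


NEV = E_out - E_in
= 233.8 - 95.78
= 138.0200 MJ

138.0200 MJ


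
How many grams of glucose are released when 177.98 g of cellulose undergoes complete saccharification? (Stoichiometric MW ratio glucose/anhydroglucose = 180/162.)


glucose = cellulose * 180/162
= 177.98 * 180/162
= 197.7556 g

197.7556 g


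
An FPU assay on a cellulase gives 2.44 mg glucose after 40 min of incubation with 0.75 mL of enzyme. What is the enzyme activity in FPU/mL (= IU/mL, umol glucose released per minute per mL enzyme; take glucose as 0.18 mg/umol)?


Activity = glucose_mg / (0.18 mg/umol * V_mL * t_min)
= 2.44 / (0.18 * 0.75 * 40)
= 0.4519 FPU/mL

0.4519 FPU/mL


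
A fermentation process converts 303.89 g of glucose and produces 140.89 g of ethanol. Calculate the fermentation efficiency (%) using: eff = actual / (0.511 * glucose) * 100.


Fermentation efficiency = (actual / (0.511 * glucose)) * 100
= (140.89 / (0.511 * 303.89)) * 100
= 90.7283%

90.7283%


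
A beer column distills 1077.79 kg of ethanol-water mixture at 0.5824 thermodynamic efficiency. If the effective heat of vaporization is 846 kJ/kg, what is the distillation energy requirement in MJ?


E = m * 846 / (eta * 1000)
= 1077.79 * 846 / (0.5824 * 1000)
= 1565.6084 MJ

1565.6084 MJ


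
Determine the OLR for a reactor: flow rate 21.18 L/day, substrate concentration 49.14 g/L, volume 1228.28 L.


OLR = Q * S / V
= 21.18 * 49.14 / 1228.28
= 0.8474 g/L/day

0.8474 g/L/day


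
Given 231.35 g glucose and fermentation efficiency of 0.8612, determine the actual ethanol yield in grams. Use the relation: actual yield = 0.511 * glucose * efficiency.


Actual ethanol: m = 0.511 * 231.35 * 0.8612
m = 101.8109 g

101.8109 g


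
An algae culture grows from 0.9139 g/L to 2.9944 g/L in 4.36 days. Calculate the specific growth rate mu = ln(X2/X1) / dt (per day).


mu = ln(X2/X1) / dt
= ln(2.9944/0.9139) / 4.36
= 0.2722 per day

0.2722 per day


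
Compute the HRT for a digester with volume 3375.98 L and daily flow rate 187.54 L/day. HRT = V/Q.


HRT = V / Q
= 3375.98 / 187.54
= 18.0014 days

18.0014 days


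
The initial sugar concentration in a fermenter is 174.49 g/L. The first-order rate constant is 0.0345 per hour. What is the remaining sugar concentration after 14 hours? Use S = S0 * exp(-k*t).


S = S0 * exp(-k * t)
S = 174.49 * exp(-0.0345 * 14)
S = 107.6481 g/L

107.6481 g/L


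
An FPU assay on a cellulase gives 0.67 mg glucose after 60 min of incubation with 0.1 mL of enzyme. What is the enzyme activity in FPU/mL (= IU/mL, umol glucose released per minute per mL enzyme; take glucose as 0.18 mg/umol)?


Activity = glucose_mg / (0.18 mg/umol * V_mL * t_min)
= 0.67 / (0.18 * 0.1 * 60)
= 0.6204 FPU/mL

0.6204 FPU/mL


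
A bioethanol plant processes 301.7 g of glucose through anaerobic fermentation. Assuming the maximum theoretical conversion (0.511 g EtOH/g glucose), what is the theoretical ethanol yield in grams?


Theoretical ethanol yield: m_EtOH = 0.511 * m_glucose
m_EtOH = 0.511 * 301.7 = 154.1687 g

154.1687 g


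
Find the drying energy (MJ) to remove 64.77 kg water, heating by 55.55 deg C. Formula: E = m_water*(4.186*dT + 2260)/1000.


E = m_water * (4.186 * dT + 2260) / 1000
= 64.77 * (4.186 * 55.55 + 2260) / 1000
= 161.4413 MJ

161.4413 MJ


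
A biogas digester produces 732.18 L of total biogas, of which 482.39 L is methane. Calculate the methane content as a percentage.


CH4% = V_CH4 / V_total * 100
= 482.39 / 732.18 * 100
= 65.8841%

65.8841%


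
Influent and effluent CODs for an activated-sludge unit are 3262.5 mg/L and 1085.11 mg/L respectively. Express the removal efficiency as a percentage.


eta = (COD_in - COD_out) / COD_in * 100
= (3262.5 - 1085.11) / 3262.5 * 100
= 66.7399%

66.7399%


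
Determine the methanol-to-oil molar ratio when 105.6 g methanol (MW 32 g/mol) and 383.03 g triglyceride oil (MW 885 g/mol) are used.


Molar ratio = n_MeOH / n_oil = (MeOH/32) / (oil/885) = (MeOH * 885) / (32 * oil)
= (105.6 * 885) / (32 * 383.03)
= 7.6247

7.6247


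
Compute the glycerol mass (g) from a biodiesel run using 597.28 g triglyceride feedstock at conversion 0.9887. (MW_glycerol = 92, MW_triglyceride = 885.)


glycerol = oil * conv * (92/885)
= 597.28 * 0.9887 * 92 / 885
= 61.3885 g

61.3885 g


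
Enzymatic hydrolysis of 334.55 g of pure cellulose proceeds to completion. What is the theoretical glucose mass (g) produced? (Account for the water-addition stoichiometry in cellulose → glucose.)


glucose = cellulose * 180/162
= 334.55 * 180/162
= 371.7222 g

371.7222 g


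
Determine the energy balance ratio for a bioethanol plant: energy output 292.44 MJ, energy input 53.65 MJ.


EROI = E_out / E_in
= 292.44 / 53.65
= 5.4509

5.4509


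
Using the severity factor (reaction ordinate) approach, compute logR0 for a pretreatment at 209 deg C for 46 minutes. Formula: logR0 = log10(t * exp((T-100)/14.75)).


logR0 = log10(t * exp((T - 100) / 14.75))
= log10(46 * exp((209 - 100) / 14.75))
= 4.8721

4.8721


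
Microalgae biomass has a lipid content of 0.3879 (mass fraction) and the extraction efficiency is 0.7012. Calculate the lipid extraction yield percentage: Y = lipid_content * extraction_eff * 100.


Y = lipid_content * extraction_eff * 100
= 0.3879 * 0.7012 * 100
= 27.1995%

27.1995%


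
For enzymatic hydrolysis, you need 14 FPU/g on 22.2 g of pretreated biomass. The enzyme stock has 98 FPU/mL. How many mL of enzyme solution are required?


V = dosage * m_sub / activity
V = 14 * 22.2 / 98
V = 3.1714 mL

3.1714 mL


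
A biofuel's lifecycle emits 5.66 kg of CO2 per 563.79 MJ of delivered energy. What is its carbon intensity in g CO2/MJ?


CI = CO2 * 1000 / E
= 5.66 * 1000 / 563.79
= 10.0392 g CO2/MJ

10.0392 g CO2/MJ


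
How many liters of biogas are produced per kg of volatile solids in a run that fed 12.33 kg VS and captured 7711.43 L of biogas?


Y = V / VS
= 7711.43 / 12.33
= 625.4201 L/kg VS

625.4201 L/kg VS


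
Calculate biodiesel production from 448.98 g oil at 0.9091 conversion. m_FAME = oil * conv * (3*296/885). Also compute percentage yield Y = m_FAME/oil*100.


m_FAME = oil * conv * (3 * 296 / 885) = oil * conv * (888/885)
= 448.98 * 0.9091 * 888 / 885
= 409.5513 g
Y = m_FAME / oil * 100 = conv * (888/885) * 100
= 0.9091 * 888 / 885 * 100
= 91.22%

409.5513 g FAME; Y = 91.22%


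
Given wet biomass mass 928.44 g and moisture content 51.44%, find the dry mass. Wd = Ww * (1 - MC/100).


Wd = Ww * (1 - MC/100)
= 928.44 * (1 - 51.44/100)
= 450.8505 g

450.8505 g


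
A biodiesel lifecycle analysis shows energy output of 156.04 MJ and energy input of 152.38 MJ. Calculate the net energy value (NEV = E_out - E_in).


NEV = E_out - E_in
= 156.04 - 152.38
= 3.6600 MJ

3.6600 MJ


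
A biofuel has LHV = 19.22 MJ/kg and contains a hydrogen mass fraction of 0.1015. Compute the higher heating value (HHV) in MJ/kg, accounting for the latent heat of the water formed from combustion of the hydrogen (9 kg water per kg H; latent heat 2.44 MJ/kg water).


HHV = LHV + H_frac * 9 * 2.44
= 19.22 + 0.1015 * 9 * 2.44
= 21.4489 MJ/kg

21.4489 MJ/kg


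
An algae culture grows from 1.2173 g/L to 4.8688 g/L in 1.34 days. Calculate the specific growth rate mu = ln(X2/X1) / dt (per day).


mu = ln(X2/X1) / dt
= ln(4.8688/1.2173) / 1.34
= 1.0345 per day

1.0345 per day


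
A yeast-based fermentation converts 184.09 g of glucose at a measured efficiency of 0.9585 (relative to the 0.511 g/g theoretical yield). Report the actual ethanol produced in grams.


Actual ethanol: m = 0.511 * 184.09 * 0.9585
m = 90.1661 g

90.1661 g


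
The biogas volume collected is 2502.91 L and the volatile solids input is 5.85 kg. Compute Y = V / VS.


Y = V / VS
= 2502.91 / 5.85
= 427.8479 L/kg VS

427.8479 L/kg VS


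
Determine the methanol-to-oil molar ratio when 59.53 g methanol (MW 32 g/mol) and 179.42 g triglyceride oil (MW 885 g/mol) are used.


Molar ratio = n_MeOH / n_oil = (MeOH/32) / (oil/885) = (MeOH * 885) / (32 * oil)
= (59.53 * 885) / (32 * 179.42)
= 9.1761

9.1761


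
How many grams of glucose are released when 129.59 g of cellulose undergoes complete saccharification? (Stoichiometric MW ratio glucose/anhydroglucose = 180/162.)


glucose = cellulose * 180/162
= 129.59 * 180/162
= 143.9889 g

143.9889 g


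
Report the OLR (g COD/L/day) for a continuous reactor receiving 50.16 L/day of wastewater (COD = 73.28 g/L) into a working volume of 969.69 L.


OLR = Q * S / V
= 50.16 * 73.28 / 969.69
= 3.7906 g/L/day

3.7906 g/L/day


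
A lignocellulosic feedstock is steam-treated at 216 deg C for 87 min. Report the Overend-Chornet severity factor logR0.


logR0 = log10(t * exp((T - 100) / 14.75))
= log10(87 * exp((216 - 100) / 14.75))
= 5.3550

5.3550


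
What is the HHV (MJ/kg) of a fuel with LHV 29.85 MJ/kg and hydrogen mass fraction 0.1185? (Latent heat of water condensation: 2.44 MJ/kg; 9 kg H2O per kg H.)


HHV = LHV + H_frac * 9 * 2.44
= 29.85 + 0.1185 * 9 * 2.44
= 32.4523 MJ/kg

32.4523 MJ/kg


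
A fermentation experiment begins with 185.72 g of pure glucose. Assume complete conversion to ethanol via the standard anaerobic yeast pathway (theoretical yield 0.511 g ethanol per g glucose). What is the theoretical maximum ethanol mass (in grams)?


Theoretical ethanol yield: m_EtOH = 0.511 * m_glucose
m_EtOH = 0.511 * 185.72 = 94.9029 g

94.9029 g


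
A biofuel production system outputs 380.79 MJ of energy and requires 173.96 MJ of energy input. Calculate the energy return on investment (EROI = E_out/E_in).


EROI = E_out / E_in
= 380.79 / 173.96
= 2.1890

2.1890


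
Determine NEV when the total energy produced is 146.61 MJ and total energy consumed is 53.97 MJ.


NEV = E_out - E_in
= 146.61 - 53.97
= 92.6400 MJ

92.6400 MJ


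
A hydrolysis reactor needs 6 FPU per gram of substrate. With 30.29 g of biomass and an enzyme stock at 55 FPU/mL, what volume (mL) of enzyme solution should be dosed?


V = dosage * m_sub / activity
V = 6 * 30.29 / 55
V = 3.3044 mL

3.3044 mL


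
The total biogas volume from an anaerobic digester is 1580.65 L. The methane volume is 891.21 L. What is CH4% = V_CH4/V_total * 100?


CH4% = V_CH4 / V_total * 100
= 891.21 / 1580.65 * 100
= 56.3825%

56.3825%


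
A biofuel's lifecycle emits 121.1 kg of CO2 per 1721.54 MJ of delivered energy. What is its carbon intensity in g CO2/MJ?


CI = CO2 * 1000 / E
= 121.1 * 1000 / 1721.54
= 70.3440 g CO2/MJ

70.3440 g CO2/MJ


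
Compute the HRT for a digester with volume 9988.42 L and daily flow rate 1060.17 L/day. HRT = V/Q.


HRT = V / Q
= 9988.42 / 1060.17
= 9.4215 days

9.4215 days


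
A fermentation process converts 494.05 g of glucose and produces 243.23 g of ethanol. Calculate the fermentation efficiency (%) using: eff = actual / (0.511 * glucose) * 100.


Fermentation efficiency = (actual / (0.511 * glucose)) * 100
= (243.23 / (0.511 * 494.05)) * 100
= 96.3441%

96.3441%


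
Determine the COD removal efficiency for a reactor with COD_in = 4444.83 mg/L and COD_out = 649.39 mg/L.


eta = (COD_in - COD_out) / COD_in * 100
= (4444.83 - 649.39) / 4444.83 * 100
= 85.3900%

85.3900%


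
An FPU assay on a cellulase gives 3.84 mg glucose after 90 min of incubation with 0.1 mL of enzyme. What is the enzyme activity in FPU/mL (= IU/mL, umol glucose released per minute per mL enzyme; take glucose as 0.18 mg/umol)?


Activity = glucose_mg / (0.18 mg/umol * V_mL * t_min)
= 3.84 / (0.18 * 0.1 * 90)
= 2.3704 FPU/mL

2.3704 FPU/mL


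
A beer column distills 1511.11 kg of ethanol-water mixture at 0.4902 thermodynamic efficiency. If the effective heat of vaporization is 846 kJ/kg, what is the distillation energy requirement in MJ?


E = m * 846 / (eta * 1000)
= 1511.11 * 846 / (0.4902 * 1000)
= 2607.9132 MJ

2607.9132 MJ


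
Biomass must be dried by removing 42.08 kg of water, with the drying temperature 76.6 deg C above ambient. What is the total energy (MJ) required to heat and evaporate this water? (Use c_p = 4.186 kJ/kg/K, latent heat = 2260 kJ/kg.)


E = m_water * (4.186 * dT + 2260) / 1000
= 42.08 * (4.186 * 76.6 + 2260) / 1000
= 108.5937 MJ

108.5937 MJ


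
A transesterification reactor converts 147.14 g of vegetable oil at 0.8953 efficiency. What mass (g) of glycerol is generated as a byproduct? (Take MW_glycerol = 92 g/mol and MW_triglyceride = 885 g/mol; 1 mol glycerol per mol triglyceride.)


glycerol = oil * conv * (92/885)
= 147.14 * 0.8953 * 92 / 885
= 13.6944 g

13.6944 g


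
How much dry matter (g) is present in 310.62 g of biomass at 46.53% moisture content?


Wd = Ww * (1 - MC/100)
= 310.62 * (1 - 46.53/100)
= 166.0885 g

166.0885 g


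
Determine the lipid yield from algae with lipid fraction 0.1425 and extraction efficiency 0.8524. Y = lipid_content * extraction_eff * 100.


Y = lipid_content * extraction_eff * 100
= 0.1425 * 0.8524 * 100
= 12.1467%

12.1467%


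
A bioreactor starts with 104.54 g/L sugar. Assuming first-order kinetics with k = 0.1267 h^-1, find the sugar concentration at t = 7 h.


S = S0 * exp(-k * t)
S = 104.54 * exp(-0.1267 * 7)
S = 43.0632 g/L

43.0632 g/L


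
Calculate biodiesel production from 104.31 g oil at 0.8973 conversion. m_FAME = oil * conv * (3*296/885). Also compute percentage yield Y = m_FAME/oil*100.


m_FAME = oil * conv * (3 * 296 / 885) = oil * conv * (888/885)
= 104.31 * 0.8973 * 888 / 885
= 93.9146 g
Y = m_FAME / oil * 100 = conv * (888/885) * 100
= 0.8973 * 888 / 885 * 100
= 90.03%

93.9146 g FAME; Y = 90.03%


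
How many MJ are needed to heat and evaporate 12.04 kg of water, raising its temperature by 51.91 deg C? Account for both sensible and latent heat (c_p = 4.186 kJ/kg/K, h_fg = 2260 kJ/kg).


E = m_water * (4.186 * dT + 2260) / 1000
= 12.04 * (4.186 * 51.91 + 2260) / 1000
= 29.8266 MJ

29.8266 MJ


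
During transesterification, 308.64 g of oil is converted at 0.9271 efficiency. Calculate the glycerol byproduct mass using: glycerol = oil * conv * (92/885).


glycerol = oil * conv * (92/885)
= 308.64 * 0.9271 * 92 / 885
= 29.7456 g

29.7456 g


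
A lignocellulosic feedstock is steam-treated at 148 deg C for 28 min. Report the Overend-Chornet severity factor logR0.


logR0 = log10(t * exp((T - 100) / 14.75))
= log10(28 * exp((148 - 100) / 14.75))
= 2.8605

2.8605


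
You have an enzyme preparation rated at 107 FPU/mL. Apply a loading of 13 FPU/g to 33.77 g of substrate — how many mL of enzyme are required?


V = dosage * m_sub / activity
V = 13 * 33.77 / 107
V = 4.1029 mL

4.1029 mL


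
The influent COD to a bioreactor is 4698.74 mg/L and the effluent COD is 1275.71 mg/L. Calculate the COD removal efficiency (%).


eta = (COD_in - COD_out) / COD_in * 100
= (4698.74 - 1275.71) / 4698.74 * 100
= 72.8500%

72.8500%


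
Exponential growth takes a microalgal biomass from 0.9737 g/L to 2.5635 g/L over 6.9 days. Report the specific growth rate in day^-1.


mu = ln(X2/X1) / dt
= ln(2.5635/0.9737) / 6.9
= 0.1403 per day

0.1403 per day


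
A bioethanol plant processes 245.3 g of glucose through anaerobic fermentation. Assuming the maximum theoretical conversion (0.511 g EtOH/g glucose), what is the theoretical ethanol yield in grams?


Theoretical ethanol yield: m_EtOH = 0.511 * m_glucose
m_EtOH = 0.511 * 245.3 = 125.3483 g

125.3483 g


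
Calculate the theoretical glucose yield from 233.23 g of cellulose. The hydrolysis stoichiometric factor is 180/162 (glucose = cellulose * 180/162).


glucose = cellulose * 180/162
= 233.23 * 180/162
= 259.1444 g

259.1444 g


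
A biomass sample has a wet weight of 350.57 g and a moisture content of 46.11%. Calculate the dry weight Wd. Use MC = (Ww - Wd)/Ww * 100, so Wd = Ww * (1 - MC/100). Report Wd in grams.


Wd = Ww * (1 - MC/100)
= 350.57 * (1 - 46.11/100)
= 188.9222 g

188.9222 g


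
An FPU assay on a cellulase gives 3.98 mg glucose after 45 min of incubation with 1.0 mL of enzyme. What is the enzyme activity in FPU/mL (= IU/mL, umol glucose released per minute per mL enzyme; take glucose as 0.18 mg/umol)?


Activity = glucose_mg / (0.18 mg/umol * V_mL * t_min)
= 3.98 / (0.18 * 1.0 * 45)
= 0.4914 FPU/mL

0.4914 FPU/mL


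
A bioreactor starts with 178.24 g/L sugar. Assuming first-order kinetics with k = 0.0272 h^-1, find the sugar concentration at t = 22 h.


S = S0 * exp(-k * t)
S = 178.24 * exp(-0.0272 * 22)
S = 97.9768 g/L

97.9768 g/L


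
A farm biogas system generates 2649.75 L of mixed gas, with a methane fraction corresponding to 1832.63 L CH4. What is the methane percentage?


CH4% = V_CH4 / V_total * 100
= 1832.63 / 2649.75 * 100
= 69.1624%

69.1624%


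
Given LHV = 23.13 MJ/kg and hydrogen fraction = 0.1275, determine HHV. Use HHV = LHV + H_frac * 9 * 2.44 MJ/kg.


HHV = LHV + H_frac * 9 * 2.44
= 23.13 + 0.1275 * 9 * 2.44
= 25.9299 MJ/kg

25.9299 MJ/kg


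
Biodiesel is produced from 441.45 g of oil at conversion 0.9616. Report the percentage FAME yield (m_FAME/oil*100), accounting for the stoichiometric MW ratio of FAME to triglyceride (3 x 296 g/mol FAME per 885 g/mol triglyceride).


m_FAME = oil * conv * (3 * 296 / 885) = oil * conv * (888/885)
= 441.45 * 0.9616 * 888 / 885
= 425.9373 g
Y = m_FAME / oil * 100 = conv * (888/885) * 100
= 0.9616 * 888 / 885 * 100
= 96.49%

96.49%


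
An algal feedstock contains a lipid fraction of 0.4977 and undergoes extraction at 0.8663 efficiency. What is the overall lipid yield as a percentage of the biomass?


Y = lipid_content * extraction_eff * 100
= 0.4977 * 0.8663 * 100
= 43.1158%

43.1158%


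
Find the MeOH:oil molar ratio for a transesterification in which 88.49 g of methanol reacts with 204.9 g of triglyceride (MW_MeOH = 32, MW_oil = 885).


Molar ratio = n_MeOH / n_oil = (MeOH/32) / (oil/885) = (MeOH * 885) / (32 * oil)
= (88.49 * 885) / (32 * 204.9)
= 11.9439

11.9439


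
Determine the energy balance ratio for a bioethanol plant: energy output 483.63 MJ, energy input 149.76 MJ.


EROI = E_out / E_in
= 483.63 / 149.76
= 3.2294

3.2294


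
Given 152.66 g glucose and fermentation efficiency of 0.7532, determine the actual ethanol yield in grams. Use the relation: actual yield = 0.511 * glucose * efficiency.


Actual ethanol: m = 0.511 * 152.66 * 0.7532
m = 58.7566 g

58.7566 g


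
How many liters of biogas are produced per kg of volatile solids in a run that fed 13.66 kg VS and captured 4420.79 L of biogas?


Y = V / VS
= 4420.79 / 13.66
= 323.6303 L/kg VS

323.6303 L/kg VS


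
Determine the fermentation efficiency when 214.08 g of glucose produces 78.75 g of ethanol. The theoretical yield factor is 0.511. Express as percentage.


Fermentation efficiency = (actual / (0.511 * glucose)) * 100
= (78.75 / (0.511 * 214.08)) * 100
= 71.9869%

71.9869%


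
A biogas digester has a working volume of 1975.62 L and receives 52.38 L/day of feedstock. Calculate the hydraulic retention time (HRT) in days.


HRT = V / Q
= 1975.62 / 52.38
= 37.7171 days

37.7171 days


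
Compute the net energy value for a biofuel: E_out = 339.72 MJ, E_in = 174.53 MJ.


NEV = E_out - E_in
= 339.72 - 174.53
= 165.1900 MJ

165.1900 MJ


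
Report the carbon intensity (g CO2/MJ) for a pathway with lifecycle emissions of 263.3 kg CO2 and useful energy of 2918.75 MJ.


CI = CO2 * 1000 / E
= 263.3 * 1000 / 2918.75
= 90.2099 g CO2/MJ

90.2099 g CO2/MJ


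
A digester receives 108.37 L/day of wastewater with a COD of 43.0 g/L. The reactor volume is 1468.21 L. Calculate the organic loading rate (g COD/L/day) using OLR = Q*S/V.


OLR = Q * S / V
= 108.37 * 43.0 / 1468.21
= 3.1739 g/L/day

3.1739 g/L/day


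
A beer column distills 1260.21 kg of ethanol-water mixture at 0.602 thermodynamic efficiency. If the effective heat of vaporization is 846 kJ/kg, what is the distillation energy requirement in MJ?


E = m * 846 / (eta * 1000)
= 1260.21 * 846 / (0.602 * 1000)
= 1770.9928 MJ

1770.9928 MJ


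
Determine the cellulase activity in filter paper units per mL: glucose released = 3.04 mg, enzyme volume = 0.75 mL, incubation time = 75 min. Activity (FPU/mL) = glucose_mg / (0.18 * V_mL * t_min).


Activity = glucose_mg / (0.18 mg/umol * V_mL * t_min)
= 3.04 / (0.18 * 0.75 * 75)
= 0.3002 FPU/mL

0.3002 FPU/mL


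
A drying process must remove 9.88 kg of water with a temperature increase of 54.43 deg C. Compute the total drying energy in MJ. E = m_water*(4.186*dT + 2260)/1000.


E = m_water * (4.186 * dT + 2260) / 1000
= 9.88 * (4.186 * 54.43 + 2260) / 1000
= 24.5799 MJ

24.5799 MJ


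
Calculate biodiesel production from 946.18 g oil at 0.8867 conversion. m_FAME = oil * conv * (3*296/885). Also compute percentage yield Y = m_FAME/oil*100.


m_FAME = oil * conv * (3 * 296 / 885) = oil * conv * (888/885)
= 946.18 * 0.8867 * 888 / 885
= 841.8218 g
Y = m_FAME / oil * 100 = conv * (888/885) * 100
= 0.8867 * 888 / 885 * 100
= 88.97%

841.8218 g FAME; Y = 88.97%


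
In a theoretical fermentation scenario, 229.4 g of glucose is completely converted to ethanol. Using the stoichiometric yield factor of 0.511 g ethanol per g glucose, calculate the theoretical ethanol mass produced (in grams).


Theoretical ethanol yield: m_EtOH = 0.511 * m_glucose
m_EtOH = 0.511 * 229.4 = 117.2234 g

117.2234 g


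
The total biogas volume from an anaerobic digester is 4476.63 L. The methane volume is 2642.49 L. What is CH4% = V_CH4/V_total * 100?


CH4% = V_CH4 / V_total * 100
= 2642.49 / 4476.63 * 100
= 59.0286%

59.0286%


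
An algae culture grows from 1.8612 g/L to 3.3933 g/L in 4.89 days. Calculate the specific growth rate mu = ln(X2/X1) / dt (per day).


mu = ln(X2/X1) / dt
= ln(3.3933/1.8612) / 4.89
= 0.1228 per day

0.1228 per day


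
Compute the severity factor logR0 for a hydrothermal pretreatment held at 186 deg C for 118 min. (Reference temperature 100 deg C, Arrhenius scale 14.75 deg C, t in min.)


logR0 = log10(t * exp((T - 100) / 14.75))
= log10(118 * exp((186 - 100) / 14.75))
= 4.6040

4.6040


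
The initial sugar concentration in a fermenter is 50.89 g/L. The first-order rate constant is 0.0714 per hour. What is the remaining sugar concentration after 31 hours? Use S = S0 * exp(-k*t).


S = S0 * exp(-k * t)
S = 50.89 * exp(-0.0714 * 31)
S = 5.5637 g/L

5.5637 g/L


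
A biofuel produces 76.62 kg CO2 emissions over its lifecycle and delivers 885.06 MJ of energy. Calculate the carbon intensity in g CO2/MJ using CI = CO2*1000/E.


CI = CO2 * 1000 / E
= 76.62 * 1000 / 885.06
= 86.5704 g CO2/MJ

86.5704 g CO2/MJ


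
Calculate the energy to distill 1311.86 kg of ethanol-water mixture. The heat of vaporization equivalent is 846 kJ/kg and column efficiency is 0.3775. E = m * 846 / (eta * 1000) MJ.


E = m * 846 / (eta * 1000)
= 1311.86 * 846 / (0.3775 * 1000)
= 2939.9565 MJ

2939.9565 MJ


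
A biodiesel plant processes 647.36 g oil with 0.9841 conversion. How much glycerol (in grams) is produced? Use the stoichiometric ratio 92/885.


glycerol = oil * conv * (92/885)
= 647.36 * 0.9841 * 92 / 885
= 66.2262 g

66.2262 g


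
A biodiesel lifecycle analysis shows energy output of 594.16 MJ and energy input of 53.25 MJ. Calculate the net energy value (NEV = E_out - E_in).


NEV = E_out - E_in
= 594.16 - 53.25
= 540.9100 MJ

540.9100 MJ


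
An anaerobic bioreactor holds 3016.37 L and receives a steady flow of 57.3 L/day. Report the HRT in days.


HRT = V / Q
= 3016.37 / 57.3
= 52.6417 days

52.6417 days


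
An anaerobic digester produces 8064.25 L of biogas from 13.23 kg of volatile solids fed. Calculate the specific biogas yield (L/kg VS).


Y = V / VS
= 8064.25 / 13.23
= 609.5427 L/kg VS

609.5427 L/kg VS


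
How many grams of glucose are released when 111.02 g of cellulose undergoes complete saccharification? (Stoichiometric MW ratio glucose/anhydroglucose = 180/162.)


glucose = cellulose * 180/162
= 111.02 * 180/162
= 123.3556 g

123.3556 g


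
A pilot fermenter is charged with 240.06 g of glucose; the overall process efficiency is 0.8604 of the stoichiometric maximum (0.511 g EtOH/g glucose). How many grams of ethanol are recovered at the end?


Actual ethanol: m = 0.511 * 240.06 * 0.8604
m = 105.5458 g

105.5458 g


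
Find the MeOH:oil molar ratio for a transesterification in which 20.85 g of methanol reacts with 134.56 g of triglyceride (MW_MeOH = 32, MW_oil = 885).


Molar ratio = n_MeOH / n_oil = (MeOH/32) / (oil/885) = (MeOH * 885) / (32 * oil)
= (20.85 * 885) / (32 * 134.56)
= 4.2853

4.2853


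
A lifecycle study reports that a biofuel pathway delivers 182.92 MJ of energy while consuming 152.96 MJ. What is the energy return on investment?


EROI = E_out / E_in
= 182.92 / 152.96
= 1.1959

1.1959


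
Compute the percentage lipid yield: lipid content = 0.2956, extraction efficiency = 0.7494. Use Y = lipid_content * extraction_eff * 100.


Y = lipid_content * extraction_eff * 100
= 0.2956 * 0.7494 * 100
= 22.1523%

22.1523%


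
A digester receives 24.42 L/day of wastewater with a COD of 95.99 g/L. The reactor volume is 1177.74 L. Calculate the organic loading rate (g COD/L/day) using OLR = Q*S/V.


OLR = Q * S / V
= 24.42 * 95.99 / 1177.74
= 1.9903 g/L/day

1.9903 g/L/day


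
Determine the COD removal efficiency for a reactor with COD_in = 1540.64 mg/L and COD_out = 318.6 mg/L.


eta = (COD_in - COD_out) / COD_in * 100
= (1540.64 - 318.6) / 1540.64 * 100
= 79.3203%

79.3203%


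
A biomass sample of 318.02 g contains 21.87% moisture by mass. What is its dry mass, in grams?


Wd = Ww * (1 - MC/100)
= 318.02 * (1 - 21.87/100)
= 248.4690 g

248.4690 g


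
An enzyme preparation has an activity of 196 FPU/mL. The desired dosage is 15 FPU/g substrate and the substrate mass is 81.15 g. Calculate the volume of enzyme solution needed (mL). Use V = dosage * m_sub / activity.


V = dosage * m_sub / activity
V = 15 * 81.15 / 196
V = 6.2105 mL

6.2105 mL


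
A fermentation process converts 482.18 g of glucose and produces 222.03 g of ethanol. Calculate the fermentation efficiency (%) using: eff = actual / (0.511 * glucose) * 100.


Fermentation efficiency = (actual / (0.511 * glucose)) * 100
= (222.03 / (0.511 * 482.18)) * 100
= 90.1118%

90.1118%


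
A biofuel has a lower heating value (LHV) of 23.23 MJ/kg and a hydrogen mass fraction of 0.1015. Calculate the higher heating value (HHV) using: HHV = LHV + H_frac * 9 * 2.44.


HHV = LHV + H_frac * 9 * 2.44
= 23.23 + 0.1015 * 9 * 2.44
= 25.4589 MJ/kg

25.4589 MJ/kg


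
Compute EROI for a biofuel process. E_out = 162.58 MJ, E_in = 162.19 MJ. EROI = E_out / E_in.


EROI = E_out / E_in
= 162.58 / 162.19
= 1.0024

1.0024


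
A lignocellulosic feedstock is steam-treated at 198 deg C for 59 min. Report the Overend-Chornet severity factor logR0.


logR0 = log10(t * exp((T - 100) / 14.75))
= log10(59 * exp((198 - 100) / 14.75))
= 4.6563

4.6563


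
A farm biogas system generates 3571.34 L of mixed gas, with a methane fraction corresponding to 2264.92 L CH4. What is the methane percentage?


CH4% = V_CH4 / V_total * 100
= 2264.92 / 3571.34 * 100
= 63.4193%

63.4193%


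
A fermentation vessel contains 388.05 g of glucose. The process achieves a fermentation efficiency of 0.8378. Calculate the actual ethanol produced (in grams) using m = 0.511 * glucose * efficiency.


Actual ethanol: m = 0.511 * 388.05 * 0.8378
m = 166.1303 g

166.1303 g


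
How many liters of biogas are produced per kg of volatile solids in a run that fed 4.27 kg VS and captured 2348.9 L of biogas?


Y = V / VS
= 2348.9 / 4.27
= 550.0937 L/kg VS

550.0937 L/kg VS


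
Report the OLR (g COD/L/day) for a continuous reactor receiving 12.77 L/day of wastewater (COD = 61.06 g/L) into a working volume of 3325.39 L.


OLR = Q * S / V
= 12.77 * 61.06 / 3325.39
= 0.2345 g/L/day

0.2345 g/L/day


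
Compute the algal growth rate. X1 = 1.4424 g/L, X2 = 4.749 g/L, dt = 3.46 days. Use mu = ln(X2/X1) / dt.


mu = ln(X2/X1) / dt
= ln(4.749/1.4424) / 3.46
= 0.3444 per day

0.3444 per day


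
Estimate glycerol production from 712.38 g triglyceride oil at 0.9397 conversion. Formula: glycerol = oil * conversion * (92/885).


glycerol = oil * conv * (92/885)
= 712.38 * 0.9397 * 92 / 885
= 69.5898 g

69.5898 g


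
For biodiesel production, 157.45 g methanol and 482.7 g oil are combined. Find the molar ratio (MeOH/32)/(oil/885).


Molar ratio = n_MeOH / n_oil = (MeOH/32) / (oil/885) = (MeOH * 885) / (32 * oil)
= (157.45 * 885) / (32 * 482.7)
= 9.0211

9.0211


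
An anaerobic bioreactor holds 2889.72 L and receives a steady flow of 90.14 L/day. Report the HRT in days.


HRT = V / Q
= 2889.72 / 90.14
= 32.0581 days

32.0581 days


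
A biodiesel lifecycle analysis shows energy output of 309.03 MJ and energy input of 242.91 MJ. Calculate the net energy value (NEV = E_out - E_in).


NEV = E_out - E_in
= 309.03 - 242.91
= 66.1200 MJ

66.1200 MJ


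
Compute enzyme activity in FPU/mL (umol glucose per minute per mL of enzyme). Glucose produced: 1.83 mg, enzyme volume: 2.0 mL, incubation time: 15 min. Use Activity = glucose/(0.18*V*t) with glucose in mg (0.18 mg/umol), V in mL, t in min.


Activity = glucose_mg / (0.18 mg/umol * V_mL * t_min)
= 1.83 / (0.18 * 2.0 * 15)
= 0.3389 FPU/mL

0.3389 FPU/mL


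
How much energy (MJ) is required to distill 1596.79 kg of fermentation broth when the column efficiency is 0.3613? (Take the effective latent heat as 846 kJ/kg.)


E = m * 846 / (eta * 1000)
= 1596.79 * 846 / (0.3613 * 1000)
= 3738.9547 MJ

3738.9547 MJ


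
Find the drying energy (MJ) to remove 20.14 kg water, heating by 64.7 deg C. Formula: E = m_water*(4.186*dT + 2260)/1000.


E = m_water * (4.186 * dT + 2260) / 1000
= 20.14 * (4.186 * 64.7 + 2260) / 1000
= 50.9710 MJ

50.9710 MJ


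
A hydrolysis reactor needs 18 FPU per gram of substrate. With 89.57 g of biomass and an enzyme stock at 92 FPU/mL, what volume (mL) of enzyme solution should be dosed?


V = dosage * m_sub / activity
V = 18 * 89.57 / 92
V = 17.5246 mL

17.5246 mL


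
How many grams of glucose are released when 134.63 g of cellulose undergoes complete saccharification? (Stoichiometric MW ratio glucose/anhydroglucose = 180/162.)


glucose = cellulose * 180/162
= 134.63 * 180/162
= 149.5889 g

149.5889 g


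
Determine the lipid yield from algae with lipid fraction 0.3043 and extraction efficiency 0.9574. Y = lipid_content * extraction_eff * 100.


Y = lipid_content * extraction_eff * 100
= 0.3043 * 0.9574 * 100
= 29.1337%

29.1337%


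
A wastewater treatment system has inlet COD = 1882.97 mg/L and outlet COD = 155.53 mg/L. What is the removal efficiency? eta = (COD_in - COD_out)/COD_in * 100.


eta = (COD_in - COD_out) / COD_in * 100
= (1882.97 - 155.53) / 1882.97 * 100
= 91.7402%

91.7402%


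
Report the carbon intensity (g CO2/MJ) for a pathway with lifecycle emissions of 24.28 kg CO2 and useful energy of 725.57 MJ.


CI = CO2 * 1000 / E
= 24.28 * 1000 / 725.57
= 33.4633 g CO2/MJ

33.4633 g CO2/MJ


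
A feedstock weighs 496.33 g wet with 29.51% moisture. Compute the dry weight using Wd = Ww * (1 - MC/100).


Wd = Ww * (1 - MC/100)
= 496.33 * (1 - 29.51/100)
= 349.8630 g

349.8630 g


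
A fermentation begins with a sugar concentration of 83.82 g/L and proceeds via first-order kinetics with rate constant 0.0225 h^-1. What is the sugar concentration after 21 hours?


S = S0 * exp(-k * t)
S = 83.82 * exp(-0.0225 * 21)
S = 52.2569 g/L

52.2569 g/L


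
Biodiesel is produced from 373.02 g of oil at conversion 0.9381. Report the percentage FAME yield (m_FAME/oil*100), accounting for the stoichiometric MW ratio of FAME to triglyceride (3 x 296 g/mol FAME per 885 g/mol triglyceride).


m_FAME = oil * conv * (3 * 296 / 885) = oil * conv * (888/885)
= 373.02 * 0.9381 * 888 / 885
= 351.1163 g
Y = m_FAME / oil * 100 = conv * (888/885) * 100
= 0.9381 * 888 / 885 * 100
= 94.13%

94.13%


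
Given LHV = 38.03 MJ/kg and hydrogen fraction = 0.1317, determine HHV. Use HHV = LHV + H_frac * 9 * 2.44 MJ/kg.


HHV = LHV + H_frac * 9 * 2.44
= 38.03 + 0.1317 * 9 * 2.44
= 40.9221 MJ/kg

40.9221 MJ/kg


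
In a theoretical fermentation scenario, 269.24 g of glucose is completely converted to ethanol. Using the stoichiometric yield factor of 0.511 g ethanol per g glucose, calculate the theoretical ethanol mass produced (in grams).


Theoretical ethanol yield: m_EtOH = 0.511 * m_glucose
m_EtOH = 0.511 * 269.24 = 137.5816 g

137.5816 g


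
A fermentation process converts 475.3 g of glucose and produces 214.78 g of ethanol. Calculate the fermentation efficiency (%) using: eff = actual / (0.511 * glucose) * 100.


Fermentation efficiency = (actual / (0.511 * glucose)) * 100
= (214.78 / (0.511 * 475.3)) * 100
= 88.4311%

88.4311%


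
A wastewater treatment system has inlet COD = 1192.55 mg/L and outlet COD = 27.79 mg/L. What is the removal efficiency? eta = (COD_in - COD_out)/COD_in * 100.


eta = (COD_in - COD_out) / COD_in * 100
= (1192.55 - 27.79) / 1192.55 * 100
= 97.6697%

97.6697%


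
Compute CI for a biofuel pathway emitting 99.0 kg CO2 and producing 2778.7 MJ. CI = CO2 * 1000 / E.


CI = CO2 * 1000 / E
= 99.0 * 1000 / 2778.7
= 35.6282 g CO2/MJ

35.6282 g CO2/MJ


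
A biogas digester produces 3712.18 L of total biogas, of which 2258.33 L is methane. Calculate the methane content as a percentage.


CH4% = V_CH4 / V_total * 100
= 2258.33 / 3712.18 * 100
= 60.8357%

60.8357%


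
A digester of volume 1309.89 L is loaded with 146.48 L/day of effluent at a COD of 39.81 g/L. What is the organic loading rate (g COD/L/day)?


OLR = Q * S / V
= 146.48 * 39.81 / 1309.89
= 4.4518 g/L/day

4.4518 g/L/day


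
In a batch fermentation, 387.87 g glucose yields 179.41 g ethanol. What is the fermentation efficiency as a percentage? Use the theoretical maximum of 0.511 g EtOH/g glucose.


Fermentation efficiency = (actual / (0.511 * glucose)) * 100
= (179.41 / (0.511 * 387.87)) * 100
= 90.5190%

90.5190%


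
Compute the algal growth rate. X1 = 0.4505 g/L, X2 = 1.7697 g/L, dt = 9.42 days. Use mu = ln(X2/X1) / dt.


mu = ln(X2/X1) / dt
= ln(1.7697/0.4505) / 9.42
= 0.1452 per day

0.1452 per day


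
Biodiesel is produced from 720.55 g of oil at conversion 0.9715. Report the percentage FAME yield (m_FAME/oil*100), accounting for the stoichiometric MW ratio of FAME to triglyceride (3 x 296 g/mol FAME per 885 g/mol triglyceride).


m_FAME = oil * conv * (3 * 296 / 885) = oil * conv * (888/885)
= 720.55 * 0.9715 * 888 / 885
= 702.3873 g
Y = m_FAME / oil * 100 = conv * (888/885) * 100
= 0.9715 * 888 / 885 * 100
= 97.48%

97.48%


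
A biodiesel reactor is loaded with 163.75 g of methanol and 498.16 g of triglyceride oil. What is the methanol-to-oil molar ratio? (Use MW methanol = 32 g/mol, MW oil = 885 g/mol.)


Molar ratio = n_MeOH / n_oil = (MeOH/32) / (oil/885) = (MeOH * 885) / (32 * oil)
= (163.75 * 885) / (32 * 498.16)
= 9.0909

9.0909


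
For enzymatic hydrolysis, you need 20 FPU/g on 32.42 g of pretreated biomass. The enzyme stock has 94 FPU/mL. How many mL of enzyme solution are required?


V = dosage * m_sub / activity
V = 20 * 32.42 / 94
V = 6.8979 mL

6.8979 mL


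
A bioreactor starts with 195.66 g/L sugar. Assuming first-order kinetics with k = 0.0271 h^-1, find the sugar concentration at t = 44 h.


S = S0 * exp(-k * t)
S = 195.66 * exp(-0.0271 * 44)
S = 59.3812 g/L

59.3812 g/L


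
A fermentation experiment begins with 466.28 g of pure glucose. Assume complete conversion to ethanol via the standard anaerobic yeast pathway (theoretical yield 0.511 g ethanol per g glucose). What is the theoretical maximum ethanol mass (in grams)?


Theoretical ethanol yield: m_EtOH = 0.511 * m_glucose
m_EtOH = 0.511 * 466.28 = 238.2691 g

238.2691 g


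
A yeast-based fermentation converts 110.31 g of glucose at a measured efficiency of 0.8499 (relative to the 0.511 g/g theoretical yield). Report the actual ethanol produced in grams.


Actual ethanol: m = 0.511 * 110.31 * 0.8499
m = 47.9075 g

47.9075 g


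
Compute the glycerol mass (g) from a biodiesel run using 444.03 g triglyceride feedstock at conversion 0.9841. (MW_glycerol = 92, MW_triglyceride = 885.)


glycerol = oil * conv * (92/885)
= 444.03 * 0.9841 * 92 / 885
= 45.4251 g

45.4251 g


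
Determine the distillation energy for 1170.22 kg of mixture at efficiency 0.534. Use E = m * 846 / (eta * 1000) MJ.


E = m * 846 / (eta * 1000)
= 1170.22 * 846 / (0.534 * 1000)
= 1853.9440 MJ

1853.9440 MJ


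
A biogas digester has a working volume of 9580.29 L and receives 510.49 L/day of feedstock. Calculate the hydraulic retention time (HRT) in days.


HRT = V / Q
= 9580.29 / 510.49
= 18.7669 days

18.7669 days


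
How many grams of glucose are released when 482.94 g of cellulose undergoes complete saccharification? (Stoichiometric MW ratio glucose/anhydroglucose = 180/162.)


glucose = cellulose * 180/162
= 482.94 * 180/162
= 536.6000 g

536.6000 g


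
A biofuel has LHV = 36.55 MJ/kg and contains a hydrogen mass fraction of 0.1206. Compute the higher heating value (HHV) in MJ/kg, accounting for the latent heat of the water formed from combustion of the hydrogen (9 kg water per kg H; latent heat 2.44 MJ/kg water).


HHV = LHV + H_frac * 9 * 2.44
= 36.55 + 0.1206 * 9 * 2.44
= 39.1984 MJ/kg

39.1984 MJ/kg


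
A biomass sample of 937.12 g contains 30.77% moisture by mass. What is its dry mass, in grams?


Wd = Ww * (1 - MC/100)
= 937.12 * (1 - 30.77/100)
= 648.7682 g

648.7682 g


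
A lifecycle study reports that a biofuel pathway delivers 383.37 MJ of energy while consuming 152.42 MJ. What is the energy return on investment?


EROI = E_out / E_in
= 383.37 / 152.42
= 2.5152

2.5152


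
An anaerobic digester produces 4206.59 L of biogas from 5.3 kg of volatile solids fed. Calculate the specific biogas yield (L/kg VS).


Y = V / VS
= 4206.59 / 5.3
= 793.6962 L/kg VS

793.6962 L/kg VS


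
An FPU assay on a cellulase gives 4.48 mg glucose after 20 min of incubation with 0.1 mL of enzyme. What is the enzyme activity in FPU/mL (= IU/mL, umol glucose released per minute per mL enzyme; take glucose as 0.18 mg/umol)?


Activity = glucose_mg / (0.18 mg/umol * V_mL * t_min)
= 4.48 / (0.18 * 0.1 * 20)
= 12.4444 FPU/mL

12.4444 FPU/mL


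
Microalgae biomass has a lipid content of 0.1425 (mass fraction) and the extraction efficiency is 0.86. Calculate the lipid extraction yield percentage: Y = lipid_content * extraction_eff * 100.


Y = lipid_content * extraction_eff * 100
= 0.1425 * 0.86 * 100
= 12.2550%

12.2550%
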